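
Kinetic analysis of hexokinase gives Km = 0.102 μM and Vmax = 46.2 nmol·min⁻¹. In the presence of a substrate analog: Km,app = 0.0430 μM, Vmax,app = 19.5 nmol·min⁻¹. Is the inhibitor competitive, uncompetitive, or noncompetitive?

Both Km and Vmax decrease by the same factor (~2.37-fold) — characteristic of uncompetitive inhibition.

uncompetitive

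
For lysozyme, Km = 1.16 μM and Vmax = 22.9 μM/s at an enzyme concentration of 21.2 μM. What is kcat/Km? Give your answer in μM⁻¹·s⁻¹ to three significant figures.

0.931 μM⁻¹·s⁻¹

kcat = Vmax/[E]total = 22.9/21.2 = 1.08 s⁻¹.
kcat/Km = 1.08/1.16 = 0.931 μM⁻¹·s⁻¹.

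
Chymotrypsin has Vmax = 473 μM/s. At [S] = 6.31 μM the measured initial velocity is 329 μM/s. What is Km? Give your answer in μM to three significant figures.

2.76 μM

From v = Vmax[S]/(Km+[S]), Km = [S](Vmax − v)/v.
Km = 6.31 × (473 − 329) / 329 = 908.6/329 = 2.76 μM.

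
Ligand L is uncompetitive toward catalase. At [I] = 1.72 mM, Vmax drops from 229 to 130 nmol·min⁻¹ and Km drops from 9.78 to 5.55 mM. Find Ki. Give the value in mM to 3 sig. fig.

2.26 mM

Uncompetitive: Vmax,app = Vmax/α (and Km,app = Km/α) with α = 1 + [I]/Ki.
α = Vmax/Vmax,app = 229/130 = 1.762.
Since α = 1 + [I]/Ki, [I]/Ki = 1.762 − 1 = 0.7615 and Ki = 1.72/0.7615 = 2.26 mM.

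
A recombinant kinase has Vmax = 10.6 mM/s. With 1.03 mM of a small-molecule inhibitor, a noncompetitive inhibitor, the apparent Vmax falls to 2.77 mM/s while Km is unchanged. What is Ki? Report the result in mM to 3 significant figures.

Noncompetitive: Vmax,app = Vmax/α with α = 1 + [I]/Ki.
α = Vmax/Vmax,app = 10.6/2.77 = 3.827.
Ki = [I]/(α − 1) = 1.03/2.827 = 0.364 mM.

0.364 mM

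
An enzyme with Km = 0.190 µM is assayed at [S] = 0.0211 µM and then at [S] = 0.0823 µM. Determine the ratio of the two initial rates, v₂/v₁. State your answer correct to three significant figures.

3.02

Since Vmax cancels, v₂/v₁ = [S]₂(Km+[S]₁) / [S]₁(Km+[S]₂).
= 0.0823×(0.190+0.0211) / (0.0211×(0.190+0.0823)) = 0.01737/0.005746 = 3.02.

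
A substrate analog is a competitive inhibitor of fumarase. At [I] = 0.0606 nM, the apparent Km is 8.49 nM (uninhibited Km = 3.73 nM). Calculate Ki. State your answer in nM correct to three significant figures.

0.0475 nM

Competitive: Km,app = α·Km with α = 1 + [I]/Ki.
α = Km,app/Km = 8.49/3.73 = 2.276.
Ki = [I]/(α − 1) = 0.0606/1.276 = 0.0475 nM.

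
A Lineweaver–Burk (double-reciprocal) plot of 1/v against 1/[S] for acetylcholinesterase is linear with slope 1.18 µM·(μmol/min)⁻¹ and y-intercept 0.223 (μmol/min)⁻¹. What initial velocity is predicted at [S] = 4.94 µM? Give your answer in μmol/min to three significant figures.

2.17 μmol/min

The y-intercept is 1/Vmax, so Vmax = 1/0.223 = 4.48 μmol/min.
The slope is Km/Vmax, so Km = 1.18 × 4.48 = 5.29 µM.
Then v = 4.48 × 4.94/(5.29 + 4.94) = 2.17 μmol/min.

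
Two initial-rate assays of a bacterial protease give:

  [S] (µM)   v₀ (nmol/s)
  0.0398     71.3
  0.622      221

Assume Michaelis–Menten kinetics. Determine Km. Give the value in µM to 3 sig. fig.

In reciprocal form, 1/v = (Km/Vmax)·(1/[S]) + 1/Vmax. The two points give (1/[S], 1/v) = (25.13, 0.01403) and (1.608, 0.004525).
Slope = (0.01403 − 0.004525)/(25.13 − 1.608) = 0.0004040; intercept = 0.01403 − 0.0004040×25.13 = 0.003875.
Vmax = 1/intercept = 258 nmol/s; Km = slope × Vmax = 0.0004040 × 258 = 0.104 µM.

0.104 µM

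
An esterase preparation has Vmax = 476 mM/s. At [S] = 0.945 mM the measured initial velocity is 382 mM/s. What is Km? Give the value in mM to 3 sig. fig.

0.233 mM

v/Vmax = 382/476 = 0.8025 = [S]/(Km+[S]).
So Km + [S] = [S]/0.8025 = 1.178 mM, giving Km = 1.178 − 0.945 = 0.233 mM.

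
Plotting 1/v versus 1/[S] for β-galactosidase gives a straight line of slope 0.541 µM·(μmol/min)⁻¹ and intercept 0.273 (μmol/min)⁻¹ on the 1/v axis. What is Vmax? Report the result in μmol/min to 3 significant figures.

The y-intercept of a Lineweaver–Burk plot equals 1/Vmax, so Vmax = 1/0.273 = 3.66 μmol/min.

3.66 μmol/min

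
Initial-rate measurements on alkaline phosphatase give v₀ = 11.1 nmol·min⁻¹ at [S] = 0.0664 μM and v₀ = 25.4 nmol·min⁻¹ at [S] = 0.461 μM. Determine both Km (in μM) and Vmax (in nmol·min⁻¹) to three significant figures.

From v = Vmax[S]/(Km+[S]), each point gives Vmax = v(Km+[S])/[S].
Equating: 11.1(Km+0.0664)/0.0664 = 25.4(Km+0.461)/0.461.
167.2·Km + 11.1 = 55.10·Km + 25.4, so (167.2 − 55.10)·Km = 25.4 − 11.1.
Km = 14.30/112.1 = 0.128 μM; then Vmax = 11.1(0.128+0.0664)/0.0664 = 32.4 nmol·min⁻¹.

Km = 0.128 μM; Vmax = 32.4 nmol·min⁻¹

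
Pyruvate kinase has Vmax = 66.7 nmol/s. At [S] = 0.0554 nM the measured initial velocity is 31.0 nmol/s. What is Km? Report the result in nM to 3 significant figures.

0.0638 nM

v/Vmax = 31.0/66.7 = 0.4648 = [S]/(Km+[S]).
So Km + [S] = [S]/0.4648 = 0.1192 nM, giving Km = 0.1192 − 0.0554 = 0.0638 nM.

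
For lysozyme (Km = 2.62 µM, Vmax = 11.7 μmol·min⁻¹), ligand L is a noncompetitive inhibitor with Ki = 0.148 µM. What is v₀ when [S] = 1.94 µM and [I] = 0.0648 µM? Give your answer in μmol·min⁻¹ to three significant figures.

3.46 μmol·min⁻¹

α = 1 + [I]/Ki = 1 + 0.0648/0.148 = 1.438.
For a noncompetitive inhibitor, Vmax is reduced to Vmax/α while Km is unchanged: Km,app = 2.62 µM, Vmax,app = 8.14 μmol·min⁻¹.
v = Vmax,app·[S]/(Km,app + [S]) = 8.14 × 1.94/(2.62 + 1.94) = 3.46 μmol·min⁻¹.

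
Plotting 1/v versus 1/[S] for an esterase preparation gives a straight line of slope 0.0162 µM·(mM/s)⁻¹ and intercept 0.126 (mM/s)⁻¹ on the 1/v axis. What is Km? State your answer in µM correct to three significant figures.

y-intercept = 1/Vmax ⇒ Vmax = 7.94 mM/s; slope = Km/Vmax ⇒ Km = slope × Vmax.
Km = 0.0162 × 7.94 = 0.129 µM.

0.129 µM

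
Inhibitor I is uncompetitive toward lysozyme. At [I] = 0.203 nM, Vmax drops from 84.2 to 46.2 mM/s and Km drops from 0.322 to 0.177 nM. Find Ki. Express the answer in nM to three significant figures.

Uncompetitive: Vmax,app = Vmax/α (and Km,app = Km/α) with α = 1 + [I]/Ki.
α = Vmax/Vmax,app = 84.2/46.2 = 1.823.
Ki = [I]/(α − 1) = 0.203/0.8225 = 0.247 nM.

0.247 nM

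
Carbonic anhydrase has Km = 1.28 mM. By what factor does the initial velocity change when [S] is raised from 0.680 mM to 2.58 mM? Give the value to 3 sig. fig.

The fractional saturations are [S]/(Km+[S]) = 0.680/1.960 = 0.3469 and 2.58/3.860 = 0.6684.
v₂/v₁ is just their ratio: 0.6684/0.3469 = 1.93.

1.93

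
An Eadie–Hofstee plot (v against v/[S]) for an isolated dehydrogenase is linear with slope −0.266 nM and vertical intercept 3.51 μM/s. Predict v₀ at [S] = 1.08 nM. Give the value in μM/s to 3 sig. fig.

2.82 μM/s

In the Eadie–Hofstee form v = Vmax − Km·(v/[S]), the slope is −Km and the intercept is Vmax, so Km = 0.266 nM and Vmax = 3.51 μM/s.
v = 3.51 × 1.08/(0.266 + 1.08) = 2.82 μM/s.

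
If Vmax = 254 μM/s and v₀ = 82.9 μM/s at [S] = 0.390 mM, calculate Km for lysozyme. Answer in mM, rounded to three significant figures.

0.805 mM

From v = Vmax[S]/(Km+[S]), Km = [S](Vmax − v)/v.
Km = 0.390 × (254 − 82.9) / 82.9 = 66.73/82.9 = 0.805 mM.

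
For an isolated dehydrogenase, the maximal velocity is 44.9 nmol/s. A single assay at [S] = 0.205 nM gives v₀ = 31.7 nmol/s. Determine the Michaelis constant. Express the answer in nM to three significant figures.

0.0854 nM

v/Vmax = 31.7/44.9 = 0.7060 = [S]/(Km+[S]).
So Km + [S] = [S]/0.7060 = 0.2904 nM, giving Km = 0.2904 − 0.205 = 0.0854 nM.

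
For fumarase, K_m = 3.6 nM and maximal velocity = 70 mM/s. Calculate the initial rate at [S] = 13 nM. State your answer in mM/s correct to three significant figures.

v = Vmax·[S]/(Km + [S]) = 70 × 13 / (3.6 + 13)
  = 910.0 / 16.60 = 54.8 mM/s.

54.8 mM/s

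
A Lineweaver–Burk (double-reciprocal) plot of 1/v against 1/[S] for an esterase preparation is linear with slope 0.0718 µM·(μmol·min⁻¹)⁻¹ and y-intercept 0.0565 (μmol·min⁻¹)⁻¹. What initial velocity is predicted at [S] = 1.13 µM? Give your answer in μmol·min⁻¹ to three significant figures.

8.33 μmol·min⁻¹

The y-intercept is 1/Vmax, so Vmax = 1/0.0565 = 17.7 μmol·min⁻¹.
The slope is Km/Vmax, so Km = 0.0718 × 17.7 = 1.27 µM.
Then v = 17.7 × 1.13/(1.27 + 1.13) = 8.33 μmol·min⁻¹.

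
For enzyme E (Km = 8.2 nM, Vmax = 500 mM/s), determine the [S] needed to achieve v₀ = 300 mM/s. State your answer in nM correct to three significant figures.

12.3 nM

Rearranging v = Vmax[S]/(Km+[S]) gives [S] = Km·v/(Vmax − v).
[S] = 8.2 × 300 / (500 − 300) = 2460/200.0 = 12.3 nM.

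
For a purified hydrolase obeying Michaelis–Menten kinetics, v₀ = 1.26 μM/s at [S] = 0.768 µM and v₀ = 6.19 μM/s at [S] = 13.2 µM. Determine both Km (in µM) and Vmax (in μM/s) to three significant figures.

In reciprocal form, 1/v = (Km/Vmax)·(1/[S]) + 1/Vmax. The two points give (1/[S], 1/v) = (1.302, 0.7937) and (0.07576, 0.1616).
Slope = (0.7937 − 0.1616)/(1.302 − 0.07576) = 0.5154; intercept = 0.7937 − 0.5154×1.302 = 0.1225.
Vmax = 1/intercept = 8.16 μM/s; Km = slope × Vmax = 0.5154 × 8.16 = 4.21 µM.

Km = 4.21 µM; Vmax = 8.16 μM/s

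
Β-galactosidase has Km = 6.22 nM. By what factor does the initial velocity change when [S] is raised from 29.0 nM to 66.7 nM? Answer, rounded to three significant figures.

1.11

Since Vmax cancels, v₂/v₁ = [S]₂(Km+[S]₁) / [S]₁(Km+[S]₂).
= 66.7×(6.22+29.0) / (29.0×(6.22+66.7)) = 2349/2115 = 1.11.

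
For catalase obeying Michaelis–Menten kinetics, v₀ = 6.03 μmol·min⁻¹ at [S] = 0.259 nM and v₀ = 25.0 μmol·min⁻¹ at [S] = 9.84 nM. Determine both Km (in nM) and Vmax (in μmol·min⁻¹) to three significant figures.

From v = Vmax[S]/(Km+[S]), each point gives Vmax = v(Km+[S])/[S].
Equating: 6.03(Km+0.259)/0.259 = 25.0(Km+9.84)/9.84.
23.28·Km + 6.03 = 2.541·Km + 25.0, so (23.28 − 2.541)·Km = 25.0 − 6.03.
Km = 18.97/20.74 = 0.915 nM; then Vmax = 6.03(0.915+0.259)/0.259 = 27.3 μmol·min⁻¹.

Km = 0.915 nM; Vmax = 27.3 μmol·min⁻¹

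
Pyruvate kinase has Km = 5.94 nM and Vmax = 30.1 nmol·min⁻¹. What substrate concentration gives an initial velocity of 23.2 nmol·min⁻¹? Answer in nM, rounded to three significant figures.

20.0 nM

The required fractional saturation is v/Vmax = 23.2/30.1 = 0.7708.
Then [S]/(Km+[S]) = 0.7708 ⇒ [S] = 5.94 × 0.7708/(1 − 0.7708) = 20.0 nM.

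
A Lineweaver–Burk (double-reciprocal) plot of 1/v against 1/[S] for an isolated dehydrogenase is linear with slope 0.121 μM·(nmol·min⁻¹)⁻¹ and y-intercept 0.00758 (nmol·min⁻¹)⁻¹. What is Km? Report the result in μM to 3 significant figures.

16.0 μM

y-intercept = 1/Vmax ⇒ Vmax = 132 nmol·min⁻¹; slope = Km/Vmax ⇒ Km = slope × Vmax.
Km = 0.121 × 132 = 16.0 μM.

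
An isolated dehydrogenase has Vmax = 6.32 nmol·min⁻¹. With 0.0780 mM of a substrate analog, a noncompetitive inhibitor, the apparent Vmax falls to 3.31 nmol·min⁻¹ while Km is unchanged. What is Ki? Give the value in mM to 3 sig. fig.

Noncompetitive: Vmax,app = Vmax/α with α = 1 + [I]/Ki.
α = Vmax/Vmax,app = 6.32/3.31 = 1.909.
Ki = [I]/(α − 1) = 0.0780/0.9094 = 0.0858 mM.

0.0858 mM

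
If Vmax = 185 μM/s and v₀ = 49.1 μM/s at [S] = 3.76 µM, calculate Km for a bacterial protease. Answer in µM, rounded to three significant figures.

10.4 µM

From v = Vmax[S]/(Km+[S]), Km = [S](Vmax − v)/v.
Km = 3.76 × (185 − 49.1) / 49.1 = 511.0/49.1 = 10.4 µM.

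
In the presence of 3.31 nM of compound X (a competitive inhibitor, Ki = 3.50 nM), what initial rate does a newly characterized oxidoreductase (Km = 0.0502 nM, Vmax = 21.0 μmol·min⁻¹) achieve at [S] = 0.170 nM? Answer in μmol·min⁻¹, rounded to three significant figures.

α = 1 + [I]/Ki = 1 + 3.31/3.50 = 1.946.
For a competitive inhibitor, Vmax is unchanged and the apparent Km becomes α·Km: Km,app = 0.0977 nM, Vmax,app = 21.0 μmol·min⁻¹.
v = Vmax,app·[S]/(Km,app + [S]) = 21.0 × 0.170/(0.0977 + 0.170) = 13.3 μmol·min⁻¹.

13.3 μmol·min⁻¹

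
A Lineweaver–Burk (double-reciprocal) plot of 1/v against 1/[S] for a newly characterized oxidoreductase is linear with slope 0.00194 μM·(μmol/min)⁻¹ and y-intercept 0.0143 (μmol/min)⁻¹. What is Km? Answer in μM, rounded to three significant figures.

0.136 μM

y-intercept = 1/Vmax ⇒ Vmax = 69.9 μmol/min; slope = Km/Vmax ⇒ Km = slope × Vmax.
Km = 0.00194 × 69.9 = 0.136 μM.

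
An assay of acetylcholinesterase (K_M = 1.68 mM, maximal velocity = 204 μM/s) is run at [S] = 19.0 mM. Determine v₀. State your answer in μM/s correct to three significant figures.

187 μM/s

v = Vmax·[S]/(Km + [S]) = 204 × 19.0 / (1.68 + 19.0)
  = 3876 / 20.68 = 187 μM/s.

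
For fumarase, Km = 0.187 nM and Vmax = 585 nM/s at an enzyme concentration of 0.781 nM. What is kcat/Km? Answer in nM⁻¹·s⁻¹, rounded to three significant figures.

4010 nM⁻¹·s⁻¹

kcat = Vmax/[E]total = 585/0.781 = 749 s⁻¹.
kcat/Km = 749/0.187 = 4010 nM⁻¹·s⁻¹.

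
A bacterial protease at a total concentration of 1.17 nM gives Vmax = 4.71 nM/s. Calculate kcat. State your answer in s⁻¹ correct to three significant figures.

kcat = Vmax/[E]total = 4.71 nM/s / 1.17 nM = 4.03 s⁻¹.

4.03 s⁻¹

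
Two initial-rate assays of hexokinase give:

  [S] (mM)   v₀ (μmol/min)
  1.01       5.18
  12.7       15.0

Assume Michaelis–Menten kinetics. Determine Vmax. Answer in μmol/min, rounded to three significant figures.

17.9 μmol/min

From v = Vmax[S]/(Km+[S]), each point gives Vmax = v(Km+[S])/[S].
Equating: 5.18(Km+1.01)/1.01 = 15.0(Km+12.7)/12.7.
5.129·Km + 5.18 = 1.181·Km + 15.0, so (5.129 − 1.181)·Km = 15.0 − 5.18.
Km = 9.820/3.948 = 2.49 mM; then Vmax = 5.18(2.49+1.01)/1.01 = 17.9 μmol/min.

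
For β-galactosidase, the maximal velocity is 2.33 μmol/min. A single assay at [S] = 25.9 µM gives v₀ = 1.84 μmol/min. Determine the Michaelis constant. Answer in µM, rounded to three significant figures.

6.90 µM

From v = Vmax[S]/(Km+[S]), Km = [S](Vmax − v)/v.
Km = 25.9 × (2.33 − 1.84) / 1.84 = 12.69/1.84 = 6.90 µM.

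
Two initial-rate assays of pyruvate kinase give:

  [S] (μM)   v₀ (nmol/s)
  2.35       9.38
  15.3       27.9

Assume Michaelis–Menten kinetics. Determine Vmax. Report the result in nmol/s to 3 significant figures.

43.5 nmol/s

From v = Vmax[S]/(Km+[S]), each point gives Vmax = v(Km+[S])/[S].
Equating: 9.38(Km+2.35)/2.35 = 27.9(Km+15.3)/15.3.
3.991·Km + 9.38 = 1.824·Km + 27.9, so (3.991 − 1.824)·Km = 27.9 − 9.38.
Km = 18.52/2.168 = 8.54 μM; then Vmax = 9.38(8.54+2.35)/2.35 = 43.5 nmol/s.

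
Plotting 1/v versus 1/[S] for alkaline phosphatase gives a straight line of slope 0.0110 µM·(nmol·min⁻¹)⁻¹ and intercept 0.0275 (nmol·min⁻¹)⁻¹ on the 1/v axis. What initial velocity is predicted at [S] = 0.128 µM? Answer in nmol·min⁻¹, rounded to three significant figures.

8.82 nmol·min⁻¹

The y-intercept is 1/Vmax, so Vmax = 1/0.0275 = 36.4 nmol·min⁻¹.
The slope is Km/Vmax, so Km = 0.0110 × 36.4 = 0.400 µM.
Then v = 36.4 × 0.128/(0.400 + 0.128) = 8.82 nmol·min⁻¹.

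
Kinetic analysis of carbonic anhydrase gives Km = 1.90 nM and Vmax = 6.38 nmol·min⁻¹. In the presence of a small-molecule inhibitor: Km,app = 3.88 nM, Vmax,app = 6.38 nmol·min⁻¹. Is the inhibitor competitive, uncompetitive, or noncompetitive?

Km increases (1.90 → 3.88 nM) while Vmax is unchanged — the hallmark of competitive inhibition.

competitive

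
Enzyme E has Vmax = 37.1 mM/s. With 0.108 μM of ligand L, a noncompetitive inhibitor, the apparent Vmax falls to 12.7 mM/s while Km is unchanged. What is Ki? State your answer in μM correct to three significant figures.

Noncompetitive: Vmax,app = Vmax/α with α = 1 + [I]/Ki.
α = Vmax/Vmax,app = 37.1/12.7 = 2.921.
Since α = 1 + [I]/Ki, [I]/Ki = 2.921 − 1 = 1.921 and Ki = 0.108/1.921 = 0.0562 μM.

0.0562 μM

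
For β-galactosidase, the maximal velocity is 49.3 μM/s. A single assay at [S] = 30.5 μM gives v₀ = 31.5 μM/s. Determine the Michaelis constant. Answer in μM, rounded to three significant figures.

17.2 μM

From v = Vmax[S]/(Km+[S]), Km = [S](Vmax − v)/v.
Km = 30.5 × (49.3 − 31.5) / 31.5 = 542.9/31.5 = 17.2 μM.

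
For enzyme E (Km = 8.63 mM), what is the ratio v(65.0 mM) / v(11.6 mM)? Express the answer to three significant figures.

1.54

Since Vmax cancels, v₂/v₁ = [S]₂(Km+[S]₁) / [S]₁(Km+[S]₂).
= 65.0×(8.63+11.6) / (11.6×(8.63+65.0)) = 1315/854.1 = 1.54.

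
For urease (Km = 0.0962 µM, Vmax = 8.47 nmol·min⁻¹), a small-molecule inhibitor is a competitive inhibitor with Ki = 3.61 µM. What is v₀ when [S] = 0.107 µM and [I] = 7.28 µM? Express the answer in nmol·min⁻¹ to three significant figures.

With α = 1 + [I]/Ki = 1 + 7.28/3.61 = 3.017, the competitive rate law is v = Vmax[S] / (αKm + [S]).
v = 8.47×0.107 / (3.017×0.0962 + 0.107) = 0.9063/0.3972 = 2.28 nmol·min⁻¹.

2.28 nmol·min⁻¹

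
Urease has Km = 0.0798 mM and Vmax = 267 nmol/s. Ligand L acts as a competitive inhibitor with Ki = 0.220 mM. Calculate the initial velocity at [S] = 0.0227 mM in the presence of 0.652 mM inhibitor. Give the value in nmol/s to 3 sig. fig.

17.9 nmol/s

With α = 1 + [I]/Ki = 1 + 0.652/0.220 = 3.964, the competitive rate law is v = Vmax[S] / (αKm + [S]).
v = 267×0.0227 / (3.964×0.0798 + 0.0227) = 6.061/0.3390 = 17.9 nmol/s.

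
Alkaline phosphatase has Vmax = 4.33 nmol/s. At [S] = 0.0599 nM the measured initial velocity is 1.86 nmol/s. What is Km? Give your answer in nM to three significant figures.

0.0795 nM

From v = Vmax[S]/(Km+[S]), Km = [S](Vmax − v)/v.
Km = 0.0599 × (4.33 − 1.86) / 1.86 = 0.1480/1.86 = 0.0795 nM.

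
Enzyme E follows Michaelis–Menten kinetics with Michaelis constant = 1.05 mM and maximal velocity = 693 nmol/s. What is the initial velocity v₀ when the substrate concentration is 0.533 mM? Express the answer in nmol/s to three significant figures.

233 nmol/s

[S]/(Km+[S]) = 0.533/1.583 = 0.3367, the fractional saturation.
v = 0.3367 × Vmax = 0.3367 × 693 = 233 nmol/s.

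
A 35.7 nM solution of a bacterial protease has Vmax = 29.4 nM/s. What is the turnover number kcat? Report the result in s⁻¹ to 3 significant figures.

kcat = Vmax/[E]total = 29.4 nM/s / 35.7 nM = 0.824 s⁻¹.

0.824 s⁻¹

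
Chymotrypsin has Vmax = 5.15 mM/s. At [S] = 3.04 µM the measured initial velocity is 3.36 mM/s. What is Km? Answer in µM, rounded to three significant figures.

v/Vmax = 3.36/5.15 = 0.6524 = [S]/(Km+[S]).
So Km + [S] = [S]/0.6524 = 4.660 µM, giving Km = 4.660 − 3.04 = 1.62 µM.

1.62 µM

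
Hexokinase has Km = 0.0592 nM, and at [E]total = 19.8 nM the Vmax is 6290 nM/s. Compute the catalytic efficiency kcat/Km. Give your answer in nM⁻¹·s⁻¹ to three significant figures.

kcat = Vmax/[E]total = 6290/19.8 = 318 s⁻¹.
kcat/Km = 318/0.0592 = 5370 nM⁻¹·s⁻¹.

5370 nM⁻¹·s⁻¹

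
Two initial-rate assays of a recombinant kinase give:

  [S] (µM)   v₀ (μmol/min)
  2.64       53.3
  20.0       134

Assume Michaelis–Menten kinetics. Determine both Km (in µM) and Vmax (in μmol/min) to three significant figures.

Km = 5.98 µM; Vmax = 174 μmol/min

From v = Vmax[S]/(Km+[S]), each point gives Vmax = v(Km+[S])/[S].
Equating: 53.3(Km+2.64)/2.64 = 134(Km+20.0)/20.0.
20.19·Km + 53.3 = 6.700·Km + 134, so (20.19 − 6.700)·Km = 134 − 53.3.
Km = 80.70/13.49 = 5.98 µM; then Vmax = 53.3(5.98+2.64)/2.64 = 174 μmol/min.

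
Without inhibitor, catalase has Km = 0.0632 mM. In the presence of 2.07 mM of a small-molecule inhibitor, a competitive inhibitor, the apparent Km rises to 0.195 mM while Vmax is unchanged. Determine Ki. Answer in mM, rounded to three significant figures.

0.993 mM

Competitive: Km,app = α·Km with α = 1 + [I]/Ki.
α = Km,app/Km = 0.195/0.0632 = 3.085.
Since α = 1 + [I]/Ki, [I]/Ki = 3.085 − 1 = 2.085 and Ki = 2.07/2.085 = 0.993 mM.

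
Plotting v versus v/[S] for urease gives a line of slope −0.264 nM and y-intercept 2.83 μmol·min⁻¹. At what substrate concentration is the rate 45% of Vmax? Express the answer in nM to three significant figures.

0.216 nM

The Eadie–Hofstee slope gives Km = 0.264 nM (slope = −Km).
v/Vmax = [S]/(Km+[S]) = 0.45 ⇒ [S] = Km·0.45/(1−0.45) = 0.264 × 0.8182 = 0.216 nM.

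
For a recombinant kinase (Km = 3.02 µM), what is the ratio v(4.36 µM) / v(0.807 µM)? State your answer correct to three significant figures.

2.80

The fractional saturations are [S]/(Km+[S]) = 0.807/3.827 = 0.2109 and 4.36/7.380 = 0.5908.
v₂/v₁ is just their ratio: 0.5908/0.2109 = 2.80.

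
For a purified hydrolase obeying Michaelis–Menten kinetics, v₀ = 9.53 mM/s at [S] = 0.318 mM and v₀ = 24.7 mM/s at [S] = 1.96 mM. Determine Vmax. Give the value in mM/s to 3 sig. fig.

35.7 mM/s

From v = Vmax[S]/(Km+[S]), each point gives Vmax = v(Km+[S])/[S].
Equating: 9.53(Km+0.318)/0.318 = 24.7(Km+1.96)/1.96.
29.97·Km + 9.53 = 12.60·Km + 24.7, so (29.97 − 12.60)·Km = 24.7 − 9.53.
Km = 15.17/17.37 = 0.874 mM; then Vmax = 9.53(0.874+0.318)/0.318 = 35.7 mM/s.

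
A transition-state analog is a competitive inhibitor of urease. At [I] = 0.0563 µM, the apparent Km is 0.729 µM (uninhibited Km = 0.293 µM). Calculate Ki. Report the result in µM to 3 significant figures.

Competitive: Km,app = α·Km with α = 1 + [I]/Ki.
α = Km,app/Km = 0.729/0.293 = 2.488.
Ki = [I]/(α − 1) = 0.0563/1.488 = 0.0378 µM.

0.0378 µM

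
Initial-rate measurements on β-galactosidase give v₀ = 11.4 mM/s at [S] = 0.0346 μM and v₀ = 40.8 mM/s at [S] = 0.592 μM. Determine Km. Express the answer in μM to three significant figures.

0.113 μM

From v = Vmax[S]/(Km+[S]), each point gives Vmax = v(Km+[S])/[S].
Equating: 11.4(Km+0.0346)/0.0346 = 40.8(Km+0.592)/0.592.
329.5·Km + 11.4 = 68.92·Km + 40.8, so (329.5 − 68.92)·Km = 40.8 − 11.4.
Km = 29.40/260.6 = 0.113 μM; then Vmax = 11.4(0.113+0.0346)/0.0346 = 48.6 mM/s.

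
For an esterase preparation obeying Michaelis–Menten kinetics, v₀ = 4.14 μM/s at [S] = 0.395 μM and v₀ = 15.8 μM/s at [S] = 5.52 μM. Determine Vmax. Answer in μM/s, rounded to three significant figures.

20.2 μM/s

In reciprocal form, 1/v = (Km/Vmax)·(1/[S]) + 1/Vmax. The two points give (1/[S], 1/v) = (2.532, 0.2415) and (0.1812, 0.06329).
Slope = (0.2415 − 0.06329)/(2.532 − 0.1812) = 0.07584; intercept = 0.2415 − 0.07584×2.532 = 0.04955.
Vmax = 1/intercept = 20.2 μM/s; Km = slope × Vmax = 0.07584 × 20.2 = 1.53 μM.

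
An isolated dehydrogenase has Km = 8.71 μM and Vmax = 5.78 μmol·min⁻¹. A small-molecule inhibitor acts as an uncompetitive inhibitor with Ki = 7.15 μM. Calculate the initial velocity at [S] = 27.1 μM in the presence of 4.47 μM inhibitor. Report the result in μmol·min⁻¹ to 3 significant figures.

With α = 1 + [I]/Ki = 1 + 4.47/7.15 = 1.625, the uncompetitive rate law is v = (Vmax/α)·[S] / (Km/α + [S]).
v = (5.78/1.625)×27.1 / (8.71/1.625 + 27.1) = 96.38/32.46 = 2.97 μmol·min⁻¹.

2.97 μmol·min⁻¹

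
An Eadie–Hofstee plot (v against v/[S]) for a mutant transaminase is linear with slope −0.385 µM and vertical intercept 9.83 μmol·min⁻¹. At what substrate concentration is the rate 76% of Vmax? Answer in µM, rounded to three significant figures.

1.22 µM

The Eadie–Hofstee slope gives Km = 0.385 µM (slope = −Km).
v/Vmax = [S]/(Km+[S]) = 0.76 ⇒ [S] = Km·0.76/(1−0.76) = 0.385 × 3.167 = 1.22 µM.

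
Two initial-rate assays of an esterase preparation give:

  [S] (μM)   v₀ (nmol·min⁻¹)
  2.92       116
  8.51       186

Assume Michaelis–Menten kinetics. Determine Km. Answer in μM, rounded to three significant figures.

3.92 μM

From v = Vmax[S]/(Km+[S]), each point gives Vmax = v(Km+[S])/[S].
Equating: 116(Km+2.92)/2.92 = 186(Km+8.51)/8.51.
39.73·Km + 116 = 21.86·Km + 186, so (39.73 − 21.86)·Km = 186 − 116.
Km = 70.00/17.87 = 3.92 μM; then Vmax = 116(3.92+2.92)/2.92 = 272 nmol·min⁻¹.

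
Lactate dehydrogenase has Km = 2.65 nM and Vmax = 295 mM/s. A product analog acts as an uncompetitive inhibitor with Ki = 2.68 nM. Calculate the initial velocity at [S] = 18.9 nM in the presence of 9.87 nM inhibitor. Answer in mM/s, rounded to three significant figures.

61.2 mM/s

With α = 1 + [I]/Ki = 1 + 9.87/2.68 = 4.683, the uncompetitive rate law is v = (Vmax/α)·[S] / (Km/α + [S]).
v = (295/4.683)×18.9 / (2.65/4.683 + 18.9) = 1191/19.47 = 61.2 mM/s.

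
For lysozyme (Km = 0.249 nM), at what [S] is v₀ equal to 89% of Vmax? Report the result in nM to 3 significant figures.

v/Vmax = [S]/(Km+[S]) = 0.89, so [S] = Km·0.89/(1 − 0.89) = 0.249 × 8.091.
[S] = 2.01 nM.

2.01 nM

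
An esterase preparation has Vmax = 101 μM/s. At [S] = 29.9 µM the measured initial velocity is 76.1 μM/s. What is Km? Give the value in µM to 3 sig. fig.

9.78 µM

From v = Vmax[S]/(Km+[S]), Km = [S](Vmax − v)/v.
Km = 29.9 × (101 − 76.1) / 76.1 = 744.5/76.1 = 9.78 µM.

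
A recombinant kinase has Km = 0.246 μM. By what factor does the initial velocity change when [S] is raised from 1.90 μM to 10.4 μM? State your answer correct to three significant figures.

The fractional saturations are [S]/(Km+[S]) = 1.90/2.146 = 0.8854 and 10.4/10.65 = 0.9769.
v₂/v₁ is just their ratio: 0.9769/0.8854 = 1.10.

1.10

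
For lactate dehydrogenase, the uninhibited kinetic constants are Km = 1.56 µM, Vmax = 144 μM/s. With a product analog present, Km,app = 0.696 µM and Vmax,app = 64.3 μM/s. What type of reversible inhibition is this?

Both Km and Vmax decrease by the same factor (~2.24-fold) — characteristic of uncompetitive inhibition.

uncompetitive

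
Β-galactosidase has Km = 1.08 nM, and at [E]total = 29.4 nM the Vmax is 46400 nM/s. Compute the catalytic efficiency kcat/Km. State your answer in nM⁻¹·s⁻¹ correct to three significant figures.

1460 nM⁻¹·s⁻¹

kcat = Vmax/[E]total = 46400/29.4 = 1580 s⁻¹.
kcat/Km = 1580/1.08 = 1460 nM⁻¹·s⁻¹.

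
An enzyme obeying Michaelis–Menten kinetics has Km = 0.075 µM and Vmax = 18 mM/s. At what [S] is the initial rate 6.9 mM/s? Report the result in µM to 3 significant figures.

0.0466 µM

Rearranging v = Vmax[S]/(Km+[S]) gives [S] = Km·v/(Vmax − v).
[S] = 0.075 × 6.9 / (18 − 6.9) = 0.5175/11.10 = 0.0466 µM.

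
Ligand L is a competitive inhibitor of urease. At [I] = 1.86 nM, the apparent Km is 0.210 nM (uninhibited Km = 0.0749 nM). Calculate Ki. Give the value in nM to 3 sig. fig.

Competitive: Km,app = α·Km with α = 1 + [I]/Ki.
α = Km,app/Km = 0.210/0.0749 = 2.804.
Ki = [I]/(α − 1) = 1.86/1.804 = 1.03 nM.

1.03 nM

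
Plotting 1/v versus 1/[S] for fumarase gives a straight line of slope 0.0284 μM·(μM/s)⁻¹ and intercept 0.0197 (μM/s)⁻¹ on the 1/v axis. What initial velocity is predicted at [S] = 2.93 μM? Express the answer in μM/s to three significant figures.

The y-intercept is 1/Vmax, so Vmax = 1/0.0197 = 50.8 μM/s.
The slope is Km/Vmax, so Km = 0.0284 × 50.8 = 1.44 μM.
Then v = 50.8 × 2.93/(1.44 + 2.93) = 34.0 μM/s.

34.0 μM/s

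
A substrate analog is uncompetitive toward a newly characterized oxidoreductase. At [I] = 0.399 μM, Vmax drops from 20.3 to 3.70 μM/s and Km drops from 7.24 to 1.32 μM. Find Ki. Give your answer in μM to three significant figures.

0.0889 μM

Uncompetitive: Vmax,app = Vmax/α (and Km,app = Km/α) with α = 1 + [I]/Ki.
α = Vmax/Vmax,app = 20.3/3.70 = 5.486.
Ki = [I]/(α − 1) = 0.399/4.486 = 0.0889 μM.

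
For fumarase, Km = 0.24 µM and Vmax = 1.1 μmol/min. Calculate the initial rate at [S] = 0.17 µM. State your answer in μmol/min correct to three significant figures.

0.456 μmol/min

v = Vmax·[S]/(Km + [S]) = 1.1 × 0.17 / (0.24 + 0.17)
  = 0.1870 / 0.4100 = 0.456 μmol/min.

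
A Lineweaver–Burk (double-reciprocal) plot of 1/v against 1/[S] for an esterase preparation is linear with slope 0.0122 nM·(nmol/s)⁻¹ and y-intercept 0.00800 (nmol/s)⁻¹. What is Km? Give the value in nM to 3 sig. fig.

1.52 nM

y-intercept = 1/Vmax ⇒ Vmax = 125 nmol/s; slope = Km/Vmax ⇒ Km = slope × Vmax.
Km = 0.0122 × 125 = 1.52 nM.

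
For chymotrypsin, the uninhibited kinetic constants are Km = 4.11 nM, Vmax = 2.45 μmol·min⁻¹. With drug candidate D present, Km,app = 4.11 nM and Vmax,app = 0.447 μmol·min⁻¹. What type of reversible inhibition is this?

Vmax decreases (2.45 → 0.447 μmol·min⁻¹) while Km is unchanged — pure noncompetitive inhibition.

noncompetitive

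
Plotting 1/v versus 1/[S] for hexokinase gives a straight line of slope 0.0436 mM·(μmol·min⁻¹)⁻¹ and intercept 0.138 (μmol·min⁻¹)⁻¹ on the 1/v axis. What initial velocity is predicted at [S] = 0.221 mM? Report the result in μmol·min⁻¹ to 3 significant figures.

2.98 μmol·min⁻¹

The y-intercept is 1/Vmax, so Vmax = 1/0.138 = 7.25 μmol·min⁻¹.
The slope is Km/Vmax, so Km = 0.0436 × 7.25 = 0.316 mM.
Then v = 7.25 × 0.221/(0.316 + 0.221) = 2.98 μmol·min⁻¹.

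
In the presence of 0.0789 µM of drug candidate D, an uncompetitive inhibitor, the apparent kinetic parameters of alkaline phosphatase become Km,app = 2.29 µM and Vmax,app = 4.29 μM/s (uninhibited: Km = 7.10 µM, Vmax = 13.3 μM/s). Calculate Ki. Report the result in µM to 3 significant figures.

0.0376 µM

Uncompetitive: Vmax,app = Vmax/α (and Km,app = Km/α) with α = 1 + [I]/Ki.
α = Vmax/Vmax,app = 13.3/4.29 = 3.100.
Since α = 1 + [I]/Ki, [I]/Ki = 3.100 − 1 = 2.100 and Ki = 0.0789/2.100 = 0.0376 µM.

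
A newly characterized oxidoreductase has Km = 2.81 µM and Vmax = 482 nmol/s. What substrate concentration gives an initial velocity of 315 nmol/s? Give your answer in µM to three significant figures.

5.30 µM

Rearranging v = Vmax[S]/(Km+[S]) gives [S] = Km·v/(Vmax − v).
[S] = 2.81 × 315 / (482 − 315) = 885.2/167.0 = 5.30 µM.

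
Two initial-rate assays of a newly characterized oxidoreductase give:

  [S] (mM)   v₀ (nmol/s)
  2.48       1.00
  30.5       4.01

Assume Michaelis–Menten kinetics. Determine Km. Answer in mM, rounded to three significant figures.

11.1 mM

In reciprocal form, 1/v = (Km/Vmax)·(1/[S]) + 1/Vmax. The two points give (1/[S], 1/v) = (0.4032, 1.000) and (0.03279, 0.2494).
Slope = (1.000 − 0.2494)/(0.4032 − 0.03279) = 2.026; intercept = 1.000 − 2.026×0.4032 = 0.1829.
Vmax = 1/intercept = 5.47 nmol/s; Km = slope × Vmax = 2.026 × 5.47 = 11.1 mM.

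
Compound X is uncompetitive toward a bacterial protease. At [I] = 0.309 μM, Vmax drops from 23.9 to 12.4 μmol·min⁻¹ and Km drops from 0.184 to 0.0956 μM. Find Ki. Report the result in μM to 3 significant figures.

Uncompetitive: Vmax,app = Vmax/α (and Km,app = Km/α) with α = 1 + [I]/Ki.
α = Vmax/Vmax,app = 23.9/12.4 = 1.927.
Ki = [I]/(α − 1) = 0.309/0.9274 = 0.333 μM.

0.333 μM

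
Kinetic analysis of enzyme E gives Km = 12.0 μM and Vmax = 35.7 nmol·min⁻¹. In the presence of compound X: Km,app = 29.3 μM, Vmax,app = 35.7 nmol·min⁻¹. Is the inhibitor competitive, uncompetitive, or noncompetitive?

competitive

Km increases (12.0 → 29.3 μM) while Vmax is unchanged — the hallmark of competitive inhibition.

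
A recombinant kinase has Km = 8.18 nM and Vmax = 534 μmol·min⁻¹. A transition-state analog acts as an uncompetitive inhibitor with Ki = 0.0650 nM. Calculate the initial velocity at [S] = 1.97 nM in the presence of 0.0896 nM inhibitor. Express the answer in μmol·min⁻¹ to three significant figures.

81.8 μmol·min⁻¹

With α = 1 + [I]/Ki = 1 + 0.0896/0.0650 = 2.378, the uncompetitive rate law is v = (Vmax/α)·[S] / (Km/α + [S]).
v = (534/2.378)×1.97 / (8.18/2.378 + 1.97) = 442.3/5.409 = 81.8 μmol·min⁻¹.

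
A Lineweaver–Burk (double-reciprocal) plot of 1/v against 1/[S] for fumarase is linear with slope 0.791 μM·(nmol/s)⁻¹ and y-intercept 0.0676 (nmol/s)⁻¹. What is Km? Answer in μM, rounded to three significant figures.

11.7 μM

y-intercept = 1/Vmax ⇒ Vmax = 14.8 nmol/s; slope = Km/Vmax ⇒ Km = slope × Vmax.
Km = 0.791 × 14.8 = 11.7 μM.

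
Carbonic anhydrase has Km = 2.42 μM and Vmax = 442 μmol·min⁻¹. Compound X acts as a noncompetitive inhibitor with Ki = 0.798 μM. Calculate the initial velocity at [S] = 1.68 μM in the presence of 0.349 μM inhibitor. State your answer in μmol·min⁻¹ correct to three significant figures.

α = 1 + [I]/Ki = 1 + 0.349/0.798 = 1.437.
For a noncompetitive inhibitor, Vmax is reduced to Vmax/α while Km is unchanged: Km,app = 2.42 μM, Vmax,app = 308 μmol·min⁻¹.
v = Vmax,app·[S]/(Km,app + [S]) = 308 × 1.68/(2.42 + 1.68) = 126 μmol·min⁻¹.

126 μmol·min⁻¹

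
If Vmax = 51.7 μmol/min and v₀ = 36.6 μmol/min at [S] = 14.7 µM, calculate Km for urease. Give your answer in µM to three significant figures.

v/Vmax = 36.6/51.7 = 0.7079 = [S]/(Km+[S]).
So Km + [S] = [S]/0.7079 = 20.76 µM, giving Km = 20.76 − 14.7 = 6.06 µM.

6.06 µM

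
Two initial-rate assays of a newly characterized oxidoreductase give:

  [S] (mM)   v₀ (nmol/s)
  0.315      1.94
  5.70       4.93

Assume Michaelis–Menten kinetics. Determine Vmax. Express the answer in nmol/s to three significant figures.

From v = Vmax[S]/(Km+[S]), each point gives Vmax = v(Km+[S])/[S].
Equating: 1.94(Km+0.315)/0.315 = 4.93(Km+5.70)/5.70.
6.159·Km + 1.94 = 0.8649·Km + 4.93, so (6.159 − 0.8649)·Km = 4.93 − 1.94.
Km = 2.990/5.294 = 0.565 mM; then Vmax = 1.94(0.565+0.315)/0.315 = 5.42 nmol/s.

5.42 nmol/s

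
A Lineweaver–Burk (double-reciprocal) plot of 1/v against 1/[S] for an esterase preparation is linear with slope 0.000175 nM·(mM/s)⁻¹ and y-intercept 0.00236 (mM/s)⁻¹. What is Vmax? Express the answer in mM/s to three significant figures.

424 mM/s

The y-intercept of a Lineweaver–Burk plot equals 1/Vmax, so Vmax = 1/0.00236 = 424 mM/s.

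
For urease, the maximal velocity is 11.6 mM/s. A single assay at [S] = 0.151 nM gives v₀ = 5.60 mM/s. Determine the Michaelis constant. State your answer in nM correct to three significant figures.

From v = Vmax[S]/(Km+[S]), Km = [S](Vmax − v)/v.
Km = 0.151 × (11.6 − 5.60) / 5.60 = 0.9060/5.60 = 0.162 nM.

0.162 nM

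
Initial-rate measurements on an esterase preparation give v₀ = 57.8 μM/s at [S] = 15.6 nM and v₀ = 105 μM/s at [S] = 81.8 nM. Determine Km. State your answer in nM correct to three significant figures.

From v = Vmax[S]/(Km+[S]), each point gives Vmax = v(Km+[S])/[S].
Equating: 57.8(Km+15.6)/15.6 = 105(Km+81.8)/81.8.
3.705·Km + 57.8 = 1.284·Km + 105, so (3.705 − 1.284)·Km = 105 − 57.8.
Km = 47.20/2.422 = 19.5 nM; then Vmax = 57.8(19.5+15.6)/15.6 = 130 μM/s.

19.5 nM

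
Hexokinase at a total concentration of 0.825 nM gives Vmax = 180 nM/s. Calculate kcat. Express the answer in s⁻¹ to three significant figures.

218 s⁻¹

kcat = Vmax/[E]total = 180 nM/s / 0.825 nM = 218 s⁻¹.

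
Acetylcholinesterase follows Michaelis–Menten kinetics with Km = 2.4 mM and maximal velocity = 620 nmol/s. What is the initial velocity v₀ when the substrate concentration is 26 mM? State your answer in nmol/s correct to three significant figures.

568 nmol/s

v = Vmax·[S]/(Km + [S]) = 620 × 26 / (2.4 + 26)
  = 16120 / 28.40 = 568 nmol/s.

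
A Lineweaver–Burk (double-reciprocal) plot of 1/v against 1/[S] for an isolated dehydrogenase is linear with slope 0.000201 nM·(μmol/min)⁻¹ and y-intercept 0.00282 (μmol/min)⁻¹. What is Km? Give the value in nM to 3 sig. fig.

y-intercept = 1/Vmax ⇒ Vmax = 355 μmol/min; slope = Km/Vmax ⇒ Km = slope × Vmax.
Km = 0.000201 × 355 = 0.0713 nM.

0.0713 nM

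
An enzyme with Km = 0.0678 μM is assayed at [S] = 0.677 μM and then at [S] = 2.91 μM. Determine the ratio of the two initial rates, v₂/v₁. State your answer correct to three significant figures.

1.08

The fractional saturations are [S]/(Km+[S]) = 0.677/0.7448 = 0.9090 and 2.91/2.978 = 0.9772.
v₂/v₁ is just their ratio: 0.9772/0.9090 = 1.08.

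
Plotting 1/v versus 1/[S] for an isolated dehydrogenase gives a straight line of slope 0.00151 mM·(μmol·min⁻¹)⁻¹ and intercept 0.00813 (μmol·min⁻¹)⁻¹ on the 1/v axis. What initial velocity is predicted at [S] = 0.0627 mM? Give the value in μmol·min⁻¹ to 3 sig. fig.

31.0 μmol·min⁻¹

The y-intercept is 1/Vmax, so Vmax = 1/0.00813 = 123 μmol·min⁻¹.
The slope is Km/Vmax, so Km = 0.00151 × 123 = 0.186 mM.
Then v = 123 × 0.0627/(0.186 + 0.0627) = 31.0 μmol·min⁻¹.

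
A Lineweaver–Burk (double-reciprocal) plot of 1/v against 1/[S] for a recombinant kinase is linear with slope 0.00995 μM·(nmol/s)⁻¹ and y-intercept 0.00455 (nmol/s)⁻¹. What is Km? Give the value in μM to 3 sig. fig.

y-intercept = 1/Vmax ⇒ Vmax = 220 nmol/s; slope = Km/Vmax ⇒ Km = slope × Vmax.
Km = 0.00995 × 220 = 2.19 μM.

2.19 μM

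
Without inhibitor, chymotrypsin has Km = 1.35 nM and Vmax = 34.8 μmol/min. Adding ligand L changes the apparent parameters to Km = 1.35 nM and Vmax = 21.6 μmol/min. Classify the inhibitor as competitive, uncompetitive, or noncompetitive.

noncompetitive

Vmax decreases (34.8 → 21.6 μmol/min) while Km is unchanged — pure noncompetitive inhibition.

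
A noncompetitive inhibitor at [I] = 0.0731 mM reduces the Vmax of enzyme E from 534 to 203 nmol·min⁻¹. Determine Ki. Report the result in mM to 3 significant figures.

0.0448 mM

Noncompetitive: Vmax,app = Vmax/α with α = 1 + [I]/Ki.
α = Vmax/Vmax,app = 534/203 = 2.631.
Ki = [I]/(α − 1) = 0.0731/1.631 = 0.0448 mM.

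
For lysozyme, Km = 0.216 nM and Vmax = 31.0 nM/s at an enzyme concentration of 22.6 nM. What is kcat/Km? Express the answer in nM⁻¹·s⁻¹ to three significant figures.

kcat = Vmax/[E]total = 31.0/22.6 = 1.37 s⁻¹.
kcat/Km = 1.37/0.216 = 6.35 nM⁻¹·s⁻¹.

6.35 nM⁻¹·s⁻¹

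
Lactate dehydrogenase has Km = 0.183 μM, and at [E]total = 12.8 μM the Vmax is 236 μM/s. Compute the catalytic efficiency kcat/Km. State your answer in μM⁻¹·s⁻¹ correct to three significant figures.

kcat = Vmax/[E]total = 236/12.8 = 18.4 s⁻¹.
kcat/Km = 18.4/0.183 = 101 μM⁻¹·s⁻¹.

101 μM⁻¹·s⁻¹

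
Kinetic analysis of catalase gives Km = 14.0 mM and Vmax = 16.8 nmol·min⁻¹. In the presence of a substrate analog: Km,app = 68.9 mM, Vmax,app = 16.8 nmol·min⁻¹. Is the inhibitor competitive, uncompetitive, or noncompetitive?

Km increases (14.0 → 68.9 mM) while Vmax is unchanged — the hallmark of competitive inhibition.

competitive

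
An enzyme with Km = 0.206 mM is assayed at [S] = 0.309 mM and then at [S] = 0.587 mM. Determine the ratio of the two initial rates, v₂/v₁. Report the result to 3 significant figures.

1.23

The fractional saturations are [S]/(Km+[S]) = 0.309/0.5150 = 0.6000 and 0.587/0.7930 = 0.7402.
v₂/v₁ is just their ratio: 0.7402/0.6000 = 1.23.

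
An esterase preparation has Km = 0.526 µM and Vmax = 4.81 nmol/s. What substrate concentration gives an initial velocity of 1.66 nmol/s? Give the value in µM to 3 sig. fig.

0.277 µM

The required fractional saturation is v/Vmax = 1.66/4.81 = 0.3451.
Then [S]/(Km+[S]) = 0.3451 ⇒ [S] = 0.526 × 0.3451/(1 − 0.3451) = 0.277 µM.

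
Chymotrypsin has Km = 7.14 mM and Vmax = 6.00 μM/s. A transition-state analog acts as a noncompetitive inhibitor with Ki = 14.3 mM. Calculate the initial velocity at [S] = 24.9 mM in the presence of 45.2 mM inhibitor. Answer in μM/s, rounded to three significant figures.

1.12 μM/s

With α = 1 + [I]/Ki = 1 + 45.2/14.3 = 4.161, the noncompetitive rate law is v = (Vmax/α)·[S] / (Km + [S]).
v = (6.00/4.161)×24.9 / (7.14 + 24.9) = 35.91/32.04 = 1.12 μM/s.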